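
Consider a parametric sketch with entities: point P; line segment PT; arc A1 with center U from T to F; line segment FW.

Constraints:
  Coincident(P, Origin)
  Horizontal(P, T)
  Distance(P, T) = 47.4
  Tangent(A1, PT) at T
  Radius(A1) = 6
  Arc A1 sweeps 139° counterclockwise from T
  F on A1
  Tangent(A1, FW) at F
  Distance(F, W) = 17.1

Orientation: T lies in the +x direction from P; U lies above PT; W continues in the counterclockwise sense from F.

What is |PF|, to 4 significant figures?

52.40

A1 meets PT tangentially, so UT is at right angles to PT, so U = T + (0, 6) = (47.40, 6.000). On A1, T sits at bearing -90° from U; a 139° counterclockwise sweep puts F at bearing 49°, so F = U + 6.0·(cos 49°, sin 49°) = (51.34, 10.53). Then |PF| = |F − P| = 52.40.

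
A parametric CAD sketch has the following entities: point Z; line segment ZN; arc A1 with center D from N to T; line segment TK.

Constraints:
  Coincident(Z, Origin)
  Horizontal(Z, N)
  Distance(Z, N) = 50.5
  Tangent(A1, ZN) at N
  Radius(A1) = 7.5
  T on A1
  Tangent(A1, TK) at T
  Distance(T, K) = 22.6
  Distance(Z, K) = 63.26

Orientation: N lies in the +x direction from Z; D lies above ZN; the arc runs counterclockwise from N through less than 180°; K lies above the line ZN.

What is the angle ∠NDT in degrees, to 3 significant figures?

96.9°

Z is at the origin; ZN is horizontal with |ZN| = 50.5 and N on the +x side, so N = (50.5, 0.00). Since A1 is tangent to ZN there, DN ⟂ ZN, so D = N + (0, 7.5) = (50.5, 7.50). Since DT ⟂ TK (tangency), |DK| = √(7.5² + 22.6²) = 23.8 regardless of where T sits on A1. So K lies on both circle(Z, 63.26) and circle(D, 23.8); the above-ZN intersection is K = (55.2, 30.8). T is the foot of the tangent from K: T = (57.9, 8.40).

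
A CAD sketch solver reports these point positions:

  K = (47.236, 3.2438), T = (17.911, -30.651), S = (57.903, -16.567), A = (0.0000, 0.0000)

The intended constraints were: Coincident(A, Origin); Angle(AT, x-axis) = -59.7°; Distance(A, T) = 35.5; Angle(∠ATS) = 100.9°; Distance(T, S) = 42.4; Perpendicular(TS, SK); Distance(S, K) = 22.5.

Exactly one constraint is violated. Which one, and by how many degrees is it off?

Perpendicular(TS, SK) — off by 8.90°.

A = (0.00, 0.00) ✓; AT at -59.70° ✓; |AT| = 35.50 ✓; ∠ATS = 100.9° ✓; |TS| = 42.40 ✓; ∠(TS, SK) = 98.90° ✗; |SK| = 22.50 ✓.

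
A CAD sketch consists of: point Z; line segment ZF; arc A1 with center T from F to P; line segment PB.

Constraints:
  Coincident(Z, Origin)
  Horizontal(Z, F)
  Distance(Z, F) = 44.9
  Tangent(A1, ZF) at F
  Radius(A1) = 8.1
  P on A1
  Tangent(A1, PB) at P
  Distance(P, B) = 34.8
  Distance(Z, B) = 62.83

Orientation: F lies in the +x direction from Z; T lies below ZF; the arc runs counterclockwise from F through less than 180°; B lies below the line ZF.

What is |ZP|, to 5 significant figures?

38.334

Z is at the origin; Z and F share the same y with |ZF| = 44.9 and F on the +x side, so F = (44.900, 0.0000). Since A1 is tangent to ZF there, TF ⟂ ZF, so T = F + (0, -8.1) = (44.900, -8.1000). Since TP ⟂ PB (tangency), |TB| = √(8.1² + 34.8²) = 35.730 regardless of where P sits on A1. So B lies on both circle(Z, 62.83) and circle(T, 35.730); the below-ZF intersection is B = (45.017, -43.830). P is the foot of the tangent from B: P = (37.017, -9.9621).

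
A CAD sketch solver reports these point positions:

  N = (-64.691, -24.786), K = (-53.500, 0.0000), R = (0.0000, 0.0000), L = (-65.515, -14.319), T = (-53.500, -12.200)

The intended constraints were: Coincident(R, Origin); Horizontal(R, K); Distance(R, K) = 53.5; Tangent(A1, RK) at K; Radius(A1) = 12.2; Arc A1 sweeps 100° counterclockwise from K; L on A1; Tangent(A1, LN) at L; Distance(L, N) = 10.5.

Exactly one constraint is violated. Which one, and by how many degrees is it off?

Tangent(A1, LN) at L — off by 5.50°.

R = (0.00, 0.00) ✓; R.y = 0.00, K.y = 0.00 ✓; |RK| = 53.50 ✓; ∠(TK, KR) = 90.00° ✓; |TK| = 12.20 ✓; bearing(T→L) − bearing(T→K) = 100.0° ✓; |TL| = 12.20 ✓; ∠(TL, LN) = 95.50° ✗; |LN| = 10.50 ✓.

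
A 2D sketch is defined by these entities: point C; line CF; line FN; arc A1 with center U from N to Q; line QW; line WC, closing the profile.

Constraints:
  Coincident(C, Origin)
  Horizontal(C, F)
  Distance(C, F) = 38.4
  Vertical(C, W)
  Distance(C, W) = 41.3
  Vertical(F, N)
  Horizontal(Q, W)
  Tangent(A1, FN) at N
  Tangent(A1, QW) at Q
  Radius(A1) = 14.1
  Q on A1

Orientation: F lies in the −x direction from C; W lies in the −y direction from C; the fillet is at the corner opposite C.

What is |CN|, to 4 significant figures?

47.06

C is at the origin; CF is horizontal with |CF| = 38.4 and F on the −x side, so F = (-38.40, 0.000). C and W share the same x with |CW| = 41.3 and W on the −y side, so W = (0.000, -41.30). The virtual corner opposite C is at (-38.40, -41.30). A1 meets FN tangentially, so UN is at right angles to FN and tangency of A1 to QW means the radius UQ is perpendicular to QW, with radius 14.1, so the center U sits 14.1 in from both sides at U = (-24.30, -27.20). That places the tangent points at N = (-38.40, -27.20) on FN and Q = (-24.30, -41.30) on QW. Then |CN| = |N − C| = 47.06.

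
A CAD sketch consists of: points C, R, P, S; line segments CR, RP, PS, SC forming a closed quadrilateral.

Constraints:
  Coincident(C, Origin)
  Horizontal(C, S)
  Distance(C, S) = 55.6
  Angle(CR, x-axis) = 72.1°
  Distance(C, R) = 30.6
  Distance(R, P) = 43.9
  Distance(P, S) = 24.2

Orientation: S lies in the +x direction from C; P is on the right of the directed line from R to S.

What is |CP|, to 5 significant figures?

33.748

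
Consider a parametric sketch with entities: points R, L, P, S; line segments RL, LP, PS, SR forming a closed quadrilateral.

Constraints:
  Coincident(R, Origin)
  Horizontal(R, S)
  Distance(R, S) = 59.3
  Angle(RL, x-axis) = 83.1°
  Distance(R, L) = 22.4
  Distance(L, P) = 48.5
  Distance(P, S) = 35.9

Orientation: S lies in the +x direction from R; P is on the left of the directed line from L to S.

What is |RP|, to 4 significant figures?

60.45

R is at the origin; RS is horizontal with |RS| = 59.3 and S in +x, so S = (59.3, 0). RL runs at 83.1° with |RL| = 22.4, so L = (2.691, 22.24). P is determined by |LP| = 48.5 and |PS| = 35.9 together: it lies at the intersection of circle(L, 48.5) and circle(S, 35.9). With |LS| = 60.82, the foot of the radical line on LS is 39.15 from L and the perpendicular offset is √(48.5² − 39.15²) = 28.62. Taking the left-of-LS solution: P = (49.60, 34.56).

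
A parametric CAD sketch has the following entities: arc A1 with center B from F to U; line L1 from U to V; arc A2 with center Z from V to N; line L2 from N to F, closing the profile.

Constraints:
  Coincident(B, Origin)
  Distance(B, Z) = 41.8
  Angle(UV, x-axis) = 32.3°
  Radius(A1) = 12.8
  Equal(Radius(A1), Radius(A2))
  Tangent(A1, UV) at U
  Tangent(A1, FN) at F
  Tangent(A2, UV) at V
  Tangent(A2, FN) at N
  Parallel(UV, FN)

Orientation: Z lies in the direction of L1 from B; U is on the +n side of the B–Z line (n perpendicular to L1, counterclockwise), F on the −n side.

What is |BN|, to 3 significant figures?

43.7

The slot axis is L1's direction at 32.3°, so u = (cos 32.3°, sin 32.3°) = (0.845, 0.534) and n = (−sin 32.3°, cos 32.3°) = (-0.534, 0.845). B is at the origin and Z lies 41.8 along u from B, so Z = 41.8·u = (35.3, 22.3). Tangency of A1 to both parallel lines with radius 12.8 puts U and F at B ± 12.8·n: U = (-6.84, 10.8), F = (6.84, -10.8). Equal radii place V and N the same way about Z: V = Z + 12.8·n = (28.5, 33.2), N = Z − 12.8·n = (42.2, 11.5). Then |BN| = |N − B| = 43.7.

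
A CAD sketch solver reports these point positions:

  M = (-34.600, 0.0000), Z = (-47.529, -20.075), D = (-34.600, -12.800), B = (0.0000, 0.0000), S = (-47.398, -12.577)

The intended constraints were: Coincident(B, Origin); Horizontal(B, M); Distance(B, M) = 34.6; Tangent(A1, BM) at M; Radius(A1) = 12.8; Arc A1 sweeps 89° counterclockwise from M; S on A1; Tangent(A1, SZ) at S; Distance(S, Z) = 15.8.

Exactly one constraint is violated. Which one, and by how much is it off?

Distance(S, Z) = 15.8 — off by 8.30.

B = (0.00, 0.00) ✓; B.y = 0.00, M.y = 0.00 ✓; |BM| = 34.60 ✓; ∠(DM, MB) = 90.00° ✓; |DM| = 12.80 ✓; bearing(D→S) − bearing(D→M) = 89.00° ✓; |DS| = 12.80 ✓; ∠(DS, SZ) = 90.00° ✓; |SZ| = 7.499 ✗.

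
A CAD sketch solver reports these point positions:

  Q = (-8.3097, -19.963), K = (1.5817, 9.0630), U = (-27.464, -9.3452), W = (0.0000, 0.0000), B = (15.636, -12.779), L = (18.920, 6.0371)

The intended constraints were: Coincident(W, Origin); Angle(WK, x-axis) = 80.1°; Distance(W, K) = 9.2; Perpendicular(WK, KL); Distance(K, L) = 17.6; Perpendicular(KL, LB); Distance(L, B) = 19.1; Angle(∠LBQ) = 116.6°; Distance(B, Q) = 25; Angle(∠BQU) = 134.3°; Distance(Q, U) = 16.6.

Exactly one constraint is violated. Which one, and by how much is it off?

Distance(Q, U) = 16.6 — off by 5.30.

W = (0.00, 0.00) ✓; WK at 80.10° ✓; |WK| = 9.200 ✓; ∠(WK, KL) = 90.00° ✓; |KL| = 17.60 ✓; ∠(KL, LB) = 90.00° ✓; |LB| = 19.10 ✓; ∠LBQ = 116.6° ✓; |BQ| = 25.00 ✓; ∠BQU = 134.3° ✓; |QU| = 21.90 ✗.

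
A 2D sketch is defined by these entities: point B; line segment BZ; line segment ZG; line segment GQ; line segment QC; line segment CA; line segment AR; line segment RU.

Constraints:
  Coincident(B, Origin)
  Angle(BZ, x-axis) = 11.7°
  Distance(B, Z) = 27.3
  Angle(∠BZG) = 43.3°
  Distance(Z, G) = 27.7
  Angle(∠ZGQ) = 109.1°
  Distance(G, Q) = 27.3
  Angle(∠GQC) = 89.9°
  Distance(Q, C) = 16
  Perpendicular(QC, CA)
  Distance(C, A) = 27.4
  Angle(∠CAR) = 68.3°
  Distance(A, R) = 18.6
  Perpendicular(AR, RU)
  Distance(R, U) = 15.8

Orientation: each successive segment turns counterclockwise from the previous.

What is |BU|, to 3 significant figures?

11.0

B is at the origin; BZ runs at 11.7° with length 27.3, so Z = (26.7, 5.54). ∠BZG = 43.3° gives ZG at 148° from the x-axis; with |ZG| = 27.7, G = (3.14, 20.1). ∠ZGQ = 109.1° gives GQ at -141° from the x-axis; with |GQ| = 27.3, Q = (-18.0, 2.76). ∠GQC = 89.9° gives QC at -50.6° from the x-axis; with |QC| = 16.0, C = (-7.83, -9.60). QC ⟂ CA, so CA runs at 39.4°; with |CA| = 27.4, A = (13.3, 7.79). ∠CAR = 68.3° gives AR at 151° from the x-axis; with |AR| = 18.6, R = (-2.94, 16.8). The perpendicularity gives RU at right angles to AR, so RU runs at -119°; with |RU| = 15.8, U = (-10.6, 2.94). Then |BU| = |U − B| = 11.0.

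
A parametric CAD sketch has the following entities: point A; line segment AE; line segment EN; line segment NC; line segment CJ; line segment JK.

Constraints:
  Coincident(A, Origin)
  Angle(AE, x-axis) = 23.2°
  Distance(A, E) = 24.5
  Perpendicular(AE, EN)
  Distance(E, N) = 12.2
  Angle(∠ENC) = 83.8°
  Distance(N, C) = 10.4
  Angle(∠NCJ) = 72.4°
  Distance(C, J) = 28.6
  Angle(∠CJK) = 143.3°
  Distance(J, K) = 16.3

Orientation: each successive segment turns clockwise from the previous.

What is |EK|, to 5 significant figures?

27.771

∠NCJ = 72.4° gives CJ at 89.400° from the x-axis; with |CJ| = 28.6, J = (17.679, 23.996). ∠CJK = 143.3° gives JK at 52.700° from the x-axis; with |JK| = 16.3, K = (27.556, 36.962). Then |EK| = |K − E| = 27.771.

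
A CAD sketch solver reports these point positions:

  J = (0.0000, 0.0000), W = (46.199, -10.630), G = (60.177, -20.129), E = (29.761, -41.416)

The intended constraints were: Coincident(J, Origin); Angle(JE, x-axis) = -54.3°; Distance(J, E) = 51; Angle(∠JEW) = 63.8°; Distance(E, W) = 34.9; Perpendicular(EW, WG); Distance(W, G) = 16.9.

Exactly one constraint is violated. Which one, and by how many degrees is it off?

Perpendicular(EW, WG) — off by 6.10°.

J = (0.00, 0.00) ✓; JE at -54.30° ✓; |JE| = 51.00 ✓; ∠JEW = 63.80° ✓; |EW| = 34.90 ✓; ∠(EW, WG) = 96.10° ✗; |WG| = 16.90 ✓.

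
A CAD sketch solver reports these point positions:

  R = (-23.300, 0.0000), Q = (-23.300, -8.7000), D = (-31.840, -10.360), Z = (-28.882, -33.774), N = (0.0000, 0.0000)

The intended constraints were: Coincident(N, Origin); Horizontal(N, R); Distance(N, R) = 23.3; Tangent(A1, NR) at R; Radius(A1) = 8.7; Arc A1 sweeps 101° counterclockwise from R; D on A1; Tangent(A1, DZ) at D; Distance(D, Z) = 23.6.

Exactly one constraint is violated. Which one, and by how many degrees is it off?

Tangent(A1, DZ) at D — off by 3.80°.

N = (0.00, 0.00) ✓; N.y = 0.00, R.y = 0.00 ✓; |NR| = 23.30 ✓; ∠(QR, RN) = 90.00° ✓; |QR| = 8.700 ✓; bearing(Q→D) − bearing(Q→R) = 101.0° ✓; |QD| = 8.700 ✓; ∠(QD, DZ) = 93.80° ✗; |DZ| = 23.60 ✓.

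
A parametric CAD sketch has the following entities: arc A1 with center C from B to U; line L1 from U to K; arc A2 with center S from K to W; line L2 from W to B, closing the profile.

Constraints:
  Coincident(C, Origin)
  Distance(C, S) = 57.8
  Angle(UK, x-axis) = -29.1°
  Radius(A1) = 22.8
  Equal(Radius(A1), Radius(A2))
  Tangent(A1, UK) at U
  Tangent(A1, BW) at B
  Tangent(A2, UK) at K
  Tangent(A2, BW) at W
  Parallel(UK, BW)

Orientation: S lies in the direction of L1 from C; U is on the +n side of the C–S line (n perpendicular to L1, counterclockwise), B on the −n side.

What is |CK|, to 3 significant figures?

62.1

Tangency of A1 to both parallel lines with radius 22.8 puts U and B at C ± 22.8·n: U = (11.1, 19.9), B = (-11.1, -19.9). Equal radii place K and W the same way about S: K = S + 22.8·n = (61.6, -8.19), W = S − 22.8·n = (39.4, -48.0). Then |CK| = |K − C| = 62.1.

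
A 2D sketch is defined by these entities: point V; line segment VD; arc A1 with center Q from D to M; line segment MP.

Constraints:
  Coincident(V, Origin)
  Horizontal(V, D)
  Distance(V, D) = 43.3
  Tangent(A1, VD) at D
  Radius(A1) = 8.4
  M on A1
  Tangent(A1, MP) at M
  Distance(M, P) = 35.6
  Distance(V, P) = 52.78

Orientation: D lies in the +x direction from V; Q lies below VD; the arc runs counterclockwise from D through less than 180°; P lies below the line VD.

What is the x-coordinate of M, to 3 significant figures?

35.0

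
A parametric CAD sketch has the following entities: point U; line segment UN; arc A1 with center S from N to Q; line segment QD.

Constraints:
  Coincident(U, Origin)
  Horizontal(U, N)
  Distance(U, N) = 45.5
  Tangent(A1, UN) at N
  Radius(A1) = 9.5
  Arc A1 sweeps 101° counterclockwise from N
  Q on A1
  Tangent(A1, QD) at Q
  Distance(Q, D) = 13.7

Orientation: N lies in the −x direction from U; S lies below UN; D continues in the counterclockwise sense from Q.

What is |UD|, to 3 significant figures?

57.8

On A1, N sits at bearing 90° from S; a 101° counterclockwise sweep puts Q at bearing 191°, so Q = S + 9.5·(cos 191°, sin 191°) = (-54.8, -11.3). Tangency of A1 to QD means the radius SQ is perpendicular to QD, so QD runs along (−sin 191°, cos 191°); with |QD| = 13.7, D = (-52.2, -24.8). Then |UD| = |D − U| = 57.8.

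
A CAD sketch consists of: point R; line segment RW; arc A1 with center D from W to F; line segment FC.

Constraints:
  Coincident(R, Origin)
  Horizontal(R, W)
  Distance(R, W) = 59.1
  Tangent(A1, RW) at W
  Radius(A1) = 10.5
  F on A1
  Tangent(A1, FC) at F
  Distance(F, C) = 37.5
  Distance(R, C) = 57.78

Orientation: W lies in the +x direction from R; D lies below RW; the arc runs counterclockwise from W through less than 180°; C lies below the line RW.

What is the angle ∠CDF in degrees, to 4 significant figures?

74.36°

R is at the origin; R and W share the same y with |RW| = 59.1 and W on the +x side, so W = (59.10, 0.000). Since A1 is tangent to RW there, DW ⟂ RW, so D = W + (0, -10.5) = (59.10, -10.50). Since DF ⟂ FC (tangency), |DC| = √(10.5² + 37.5²) = 38.94 regardless of where F sits on A1. So C lies on both circle(R, 57.78) and circle(D, 38.94); the below-RW intersection is C = (38.19, -43.36). F is the foot of the tangent from C: F = (49.05, -7.461).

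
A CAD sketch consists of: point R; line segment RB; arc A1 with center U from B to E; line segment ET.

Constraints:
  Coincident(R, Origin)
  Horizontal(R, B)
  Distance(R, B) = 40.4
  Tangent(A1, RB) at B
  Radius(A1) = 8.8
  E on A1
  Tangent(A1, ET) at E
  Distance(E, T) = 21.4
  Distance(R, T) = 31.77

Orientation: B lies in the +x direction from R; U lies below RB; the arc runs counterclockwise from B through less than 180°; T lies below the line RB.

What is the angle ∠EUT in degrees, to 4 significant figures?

67.65°

R is at the origin; R and B share the same y with |RB| = 40.4 and B on the +x side, so B = (40.40, 0.000). A1 meets RB tangentially, so UB is at right angles to RB, so U = B + (0, -8.8) = (40.40, -8.800). Since UE ⟂ ET (tangency), |UT| = √(8.8² + 21.4²) = 23.14 regardless of where E sits on A1. So T lies on both circle(R, 31.77) and circle(U, 23.14); the below-RB intersection is T = (22.04, -22.88). E is the foot of the tangent from T: E = (32.79, -4.379).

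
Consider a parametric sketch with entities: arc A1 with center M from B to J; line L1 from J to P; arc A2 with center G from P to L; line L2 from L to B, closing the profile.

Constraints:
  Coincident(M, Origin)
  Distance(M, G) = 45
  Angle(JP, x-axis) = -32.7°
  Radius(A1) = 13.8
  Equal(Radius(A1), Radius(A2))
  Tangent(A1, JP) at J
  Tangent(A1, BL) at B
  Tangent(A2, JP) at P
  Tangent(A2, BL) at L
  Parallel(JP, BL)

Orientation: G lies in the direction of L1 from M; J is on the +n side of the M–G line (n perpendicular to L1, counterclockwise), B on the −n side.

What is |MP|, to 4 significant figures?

47.07

Tangency of A1 to both parallel lines with radius 13.8 puts J and B at M ± 13.8·n: J = (7.455, 11.61), B = (-7.455, -11.61). Equal radii place P and L the same way about G: P = G + 13.8·n = (45.32, -12.70), L = G − 13.8·n = (30.41, -35.92). Then |MP| = |P − M| = 47.07.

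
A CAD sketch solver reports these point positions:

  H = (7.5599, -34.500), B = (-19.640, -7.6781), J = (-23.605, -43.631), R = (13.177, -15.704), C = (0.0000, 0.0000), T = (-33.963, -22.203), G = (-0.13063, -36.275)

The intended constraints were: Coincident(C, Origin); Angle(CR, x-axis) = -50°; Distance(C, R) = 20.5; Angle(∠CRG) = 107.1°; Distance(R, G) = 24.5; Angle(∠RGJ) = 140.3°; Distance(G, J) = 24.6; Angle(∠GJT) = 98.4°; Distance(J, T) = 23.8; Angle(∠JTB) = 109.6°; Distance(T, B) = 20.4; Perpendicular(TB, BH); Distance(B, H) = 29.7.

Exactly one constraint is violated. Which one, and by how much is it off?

Distance(B, H) = 29.7 — off by 8.50.

C = (0.00, 0.00) ✓; CR at -50.00° ✓; |CR| = 20.50 ✓; ∠CRG = 107.1° ✓; |RG| = 24.50 ✓; ∠RGJ = 140.3° ✓; |GJ| = 24.60 ✓; ∠GJT = 98.40° ✓; |JT| = 23.80 ✓; ∠JTB = 109.6° ✓; |TB| = 20.40 ✓; ∠(TB, BH) = 90.00° ✓; |BH| = 38.20 ✗.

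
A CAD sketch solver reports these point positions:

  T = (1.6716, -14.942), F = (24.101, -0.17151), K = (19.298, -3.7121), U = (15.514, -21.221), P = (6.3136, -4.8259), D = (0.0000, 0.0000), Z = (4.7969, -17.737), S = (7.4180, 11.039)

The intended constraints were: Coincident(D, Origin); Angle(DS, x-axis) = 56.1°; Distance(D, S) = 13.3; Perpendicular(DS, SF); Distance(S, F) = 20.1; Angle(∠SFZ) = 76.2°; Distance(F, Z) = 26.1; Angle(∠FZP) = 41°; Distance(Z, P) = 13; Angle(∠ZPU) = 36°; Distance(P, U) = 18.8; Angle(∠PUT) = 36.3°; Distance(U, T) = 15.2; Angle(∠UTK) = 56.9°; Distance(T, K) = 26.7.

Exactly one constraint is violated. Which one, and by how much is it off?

Distance(T, K) = 26.7 — off by 5.80.

D = (0.00, 0.00) ✓; DS at 56.10° ✓; |DS| = 13.30 ✓; ∠(DS, SF) = 90.00° ✓; |SF| = 20.10 ✓; ∠SFZ = 76.20° ✓; |FZ| = 26.10 ✓; ∠FZP = 41.00° ✓; |ZP| = 13.00 ✓; ∠ZPU = 36.00° ✓; |PU| = 18.80 ✓; ∠PUT = 36.30° ✓; |UT| = 15.20 ✓; ∠UTK = 56.90° ✓; |TK| = 20.90 ✗.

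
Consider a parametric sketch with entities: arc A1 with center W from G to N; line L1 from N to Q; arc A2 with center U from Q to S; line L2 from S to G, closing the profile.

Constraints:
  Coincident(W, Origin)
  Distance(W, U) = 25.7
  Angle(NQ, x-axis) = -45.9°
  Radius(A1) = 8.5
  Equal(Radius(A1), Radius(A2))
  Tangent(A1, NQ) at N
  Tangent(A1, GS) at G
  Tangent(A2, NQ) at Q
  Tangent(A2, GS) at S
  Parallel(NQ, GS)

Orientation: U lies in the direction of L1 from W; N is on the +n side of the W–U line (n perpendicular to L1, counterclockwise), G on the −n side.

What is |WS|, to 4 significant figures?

27.07

The slot axis is L1's direction at -45.9°, so u = (cos -45.9°, sin -45.9°) = (0.6959, -0.7181) and n = (−sin -45.9°, cos -45.9°) = (0.7181, 0.6959). W is at the origin and U lies 25.7 along u from W, so U = 25.7·u = (17.88, -18.46). Tangency of A1 to both parallel lines with radius 8.5 puts N and G at W ± 8.5·n: N = (6.104, 5.915), G = (-6.104, -5.915). Equal radii place Q and S the same way about U: Q = U + 8.5·n = (23.99, -12.54), S = U − 8.5·n = (11.78, -24.37). Then |WS| = |S − W| = 27.07.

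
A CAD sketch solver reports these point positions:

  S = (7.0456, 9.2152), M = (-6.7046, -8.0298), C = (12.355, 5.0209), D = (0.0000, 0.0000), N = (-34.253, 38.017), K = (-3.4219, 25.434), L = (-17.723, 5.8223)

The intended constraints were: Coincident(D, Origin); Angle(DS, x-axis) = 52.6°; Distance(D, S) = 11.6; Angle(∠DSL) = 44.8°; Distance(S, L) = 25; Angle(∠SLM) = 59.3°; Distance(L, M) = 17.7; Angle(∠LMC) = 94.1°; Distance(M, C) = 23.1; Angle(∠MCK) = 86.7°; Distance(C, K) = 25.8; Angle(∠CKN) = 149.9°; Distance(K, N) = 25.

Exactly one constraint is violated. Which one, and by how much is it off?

Distance(K, N) = 25 — off by 8.30.

D = (0.00, 0.00) ✓; DS at 52.60° ✓; |DS| = 11.60 ✓; ∠DSL = 44.80° ✓; |SL| = 25.00 ✓; ∠SLM = 59.30° ✓; |LM| = 17.70 ✓; ∠LMC = 94.10° ✓; |MC| = 23.10 ✓; ∠MCK = 86.70° ✓; |CK| = 25.80 ✓; ∠CKN = 149.9° ✓; |KN| = 33.30 ✗.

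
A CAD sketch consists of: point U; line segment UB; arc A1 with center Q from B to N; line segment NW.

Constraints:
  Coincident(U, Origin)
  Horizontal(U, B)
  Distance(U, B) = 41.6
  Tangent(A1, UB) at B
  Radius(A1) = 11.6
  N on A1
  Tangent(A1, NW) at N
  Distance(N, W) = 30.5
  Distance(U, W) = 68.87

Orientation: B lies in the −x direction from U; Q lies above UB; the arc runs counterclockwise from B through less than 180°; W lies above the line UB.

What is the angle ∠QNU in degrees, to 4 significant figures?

104.0°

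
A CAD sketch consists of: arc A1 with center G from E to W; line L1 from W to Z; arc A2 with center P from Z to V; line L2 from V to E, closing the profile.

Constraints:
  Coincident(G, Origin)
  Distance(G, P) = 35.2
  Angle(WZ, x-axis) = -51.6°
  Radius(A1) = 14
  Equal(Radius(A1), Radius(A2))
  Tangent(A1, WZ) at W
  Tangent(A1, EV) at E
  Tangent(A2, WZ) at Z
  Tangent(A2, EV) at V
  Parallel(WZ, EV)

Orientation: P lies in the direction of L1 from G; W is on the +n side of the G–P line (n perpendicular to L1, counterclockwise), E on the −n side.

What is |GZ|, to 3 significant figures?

37.9

The slot axis is L1's direction at -51.6°, so u = (cos -51.6°, sin -51.6°) = (0.621, -0.784) and n = (−sin -51.6°, cos -51.6°) = (0.784, 0.621). G is at the origin and P lies 35.2 along u from G, so P = 35.2·u = (21.9, -27.6). Tangency of A1 to both parallel lines with radius 14.0 puts W and E at G ± 14.0·n: W = (11.0, 8.70), E = (-11.0, -8.70). Equal radii place Z and V the same way about P: Z = P + 14.0·n = (32.8, -18.9), V = P − 14.0·n = (10.9, -36.3). Then |GZ| = |Z − G| = 37.9.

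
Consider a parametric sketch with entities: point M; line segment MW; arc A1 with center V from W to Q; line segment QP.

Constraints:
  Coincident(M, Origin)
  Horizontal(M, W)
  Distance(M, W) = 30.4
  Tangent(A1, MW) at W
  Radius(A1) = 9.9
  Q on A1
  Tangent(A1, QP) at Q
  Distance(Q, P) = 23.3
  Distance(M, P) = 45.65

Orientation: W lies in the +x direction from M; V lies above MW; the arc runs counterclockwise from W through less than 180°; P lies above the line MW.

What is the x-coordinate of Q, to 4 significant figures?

39.30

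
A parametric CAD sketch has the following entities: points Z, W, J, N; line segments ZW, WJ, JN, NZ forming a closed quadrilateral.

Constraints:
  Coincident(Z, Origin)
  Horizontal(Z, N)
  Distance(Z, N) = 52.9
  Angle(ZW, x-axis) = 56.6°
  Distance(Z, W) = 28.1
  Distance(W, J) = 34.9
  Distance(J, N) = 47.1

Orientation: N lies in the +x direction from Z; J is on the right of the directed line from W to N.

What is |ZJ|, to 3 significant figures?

12.5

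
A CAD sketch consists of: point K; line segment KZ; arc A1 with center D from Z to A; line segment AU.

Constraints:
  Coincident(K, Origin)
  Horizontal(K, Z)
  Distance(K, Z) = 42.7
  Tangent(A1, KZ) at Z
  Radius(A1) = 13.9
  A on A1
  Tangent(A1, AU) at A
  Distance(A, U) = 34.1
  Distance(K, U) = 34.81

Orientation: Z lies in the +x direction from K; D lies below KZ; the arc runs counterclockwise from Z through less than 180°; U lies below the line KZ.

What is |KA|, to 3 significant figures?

32.0

K is at the origin; KZ is horizontal with |KZ| = 42.7 and Z on the +x side, so Z = (42.7, 0.00). Since A1 is tangent to KZ there, DZ ⟂ KZ, so D = Z + (0, -13.9) = (42.7, -13.9). Since DA ⟂ AU (tangency), |DU| = √(13.9² + 34.1²) = 36.8 regardless of where A sits on A1. So U lies on both circle(K, 34.81) and circle(D, 36.8); the below-KZ intersection is U = (11.2, -33.0). A is the foot of the tangent from U: A = (31.5, -5.60).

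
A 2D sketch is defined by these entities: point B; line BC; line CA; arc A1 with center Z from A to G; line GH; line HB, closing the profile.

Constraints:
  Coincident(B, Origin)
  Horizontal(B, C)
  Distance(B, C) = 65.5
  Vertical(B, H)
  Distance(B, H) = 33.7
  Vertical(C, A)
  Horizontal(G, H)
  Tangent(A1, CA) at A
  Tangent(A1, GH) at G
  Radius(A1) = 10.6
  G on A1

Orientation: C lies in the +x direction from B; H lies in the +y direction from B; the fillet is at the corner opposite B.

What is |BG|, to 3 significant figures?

64.4

The virtual corner opposite B is at (65.5, 33.7). The tangent condition forces ZA to be normal to CA and the tangent condition forces ZG to be normal to GH, with radius 10.6, so the center Z sits 10.6 in from both sides at Z = (54.9, 23.1). That places the tangent points at A = (65.5, 23.1) on CA and G = (54.9, 33.7) on GH. Then |BG| = |G − B| = 64.4.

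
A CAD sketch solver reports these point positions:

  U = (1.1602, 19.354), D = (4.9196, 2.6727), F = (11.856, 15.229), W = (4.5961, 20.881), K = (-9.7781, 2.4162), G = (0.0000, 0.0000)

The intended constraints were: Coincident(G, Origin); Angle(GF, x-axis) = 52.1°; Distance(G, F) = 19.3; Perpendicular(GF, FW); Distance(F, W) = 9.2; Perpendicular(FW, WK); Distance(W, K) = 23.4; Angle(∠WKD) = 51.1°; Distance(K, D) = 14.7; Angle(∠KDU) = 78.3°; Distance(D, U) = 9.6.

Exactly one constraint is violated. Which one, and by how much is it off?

Distance(D, U) = 9.6 — off by 7.50.

G = (0.00, 0.00) ✓; GF at 52.10° ✓; |GF| = 19.30 ✓; ∠(GF, FW) = 90.00° ✓; |FW| = 9.201 ✓; ∠(FW, WK) = 90.00° ✓; |WK| = 23.40 ✓; ∠WKD = 51.10° ✓; |KD| = 14.70 ✓; ∠KDU = 78.30° ✓; |DU| = 17.10 ✗.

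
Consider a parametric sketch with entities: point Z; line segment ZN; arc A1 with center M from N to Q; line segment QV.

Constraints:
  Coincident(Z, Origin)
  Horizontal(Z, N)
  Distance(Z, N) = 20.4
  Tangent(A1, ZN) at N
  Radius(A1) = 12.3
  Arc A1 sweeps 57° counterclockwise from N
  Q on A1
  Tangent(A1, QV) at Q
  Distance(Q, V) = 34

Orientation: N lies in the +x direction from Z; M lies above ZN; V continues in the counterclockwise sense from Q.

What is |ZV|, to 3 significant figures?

59.9

Z is at the origin; Z and N share the same y with |ZN| = 20.4 and N on the +x side, so N = (20.4, 0.00). Since A1 is tangent to ZN there, MN ⟂ ZN, so M = N + (0, 12.3) = (20.4, 12.3). On A1, N sits at bearing -90° from M; a 57° counterclockwise sweep puts Q at bearing -33°, so Q = M + 12.3·(cos -33°, sin -33°) = (30.7, 5.60). The tangent condition forces MQ to be normal to QV, so QV runs along (−sin -33°, cos -33°); with |QV| = 34.0, V = (49.2, 34.1). Then |ZV| = |V − Z| = 59.9.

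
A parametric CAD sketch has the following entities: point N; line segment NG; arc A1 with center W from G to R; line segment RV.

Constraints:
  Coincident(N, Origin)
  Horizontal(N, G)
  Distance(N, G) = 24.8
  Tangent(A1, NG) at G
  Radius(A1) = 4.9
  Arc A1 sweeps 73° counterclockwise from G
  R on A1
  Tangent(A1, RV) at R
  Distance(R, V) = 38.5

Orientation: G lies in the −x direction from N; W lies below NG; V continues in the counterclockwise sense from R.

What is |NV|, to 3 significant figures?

57.3

N is at the origin; N and G share the same y with |NG| = 24.8 and G on the −x side, so G = (-24.8, 0.00). A1 meets NG tangentially, so WG is at right angles to NG, so W = G + (0, -4.9) = (-24.8, -4.90). On A1, G sits at bearing 90° from W; a 73° counterclockwise sweep puts R at bearing 163°, so R = W + 4.9·(cos 163°, sin 163°) = (-29.5, -3.47). Tangency of A1 to RV means the radius WR is perpendicular to RV, so RV runs along (−sin 163°, cos 163°); with |RV| = 38.5, V = (-40.7, -40.3). Then |NV| = |V − N| = 57.3.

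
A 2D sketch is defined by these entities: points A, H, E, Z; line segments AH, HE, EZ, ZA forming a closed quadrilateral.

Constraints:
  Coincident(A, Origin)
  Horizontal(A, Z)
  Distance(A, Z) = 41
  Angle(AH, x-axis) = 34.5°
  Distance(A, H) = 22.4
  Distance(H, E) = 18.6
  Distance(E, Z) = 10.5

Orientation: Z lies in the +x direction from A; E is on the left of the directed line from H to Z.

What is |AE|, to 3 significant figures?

38.0

Checks: |HE| = 18.60 ✓; |EZ| = 10.50 ✓.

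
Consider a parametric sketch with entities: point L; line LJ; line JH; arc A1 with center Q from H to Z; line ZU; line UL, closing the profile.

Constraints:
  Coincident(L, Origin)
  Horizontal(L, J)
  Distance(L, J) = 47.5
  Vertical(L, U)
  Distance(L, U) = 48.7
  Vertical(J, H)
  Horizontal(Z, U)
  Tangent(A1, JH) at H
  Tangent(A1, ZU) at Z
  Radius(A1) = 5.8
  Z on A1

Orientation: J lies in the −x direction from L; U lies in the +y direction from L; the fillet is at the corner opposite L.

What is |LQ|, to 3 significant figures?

59.8

LU is vertical with |LU| = 48.7 and U on the +y side, so U = (0.00, 48.7). The virtual corner opposite L is at (-47.5, 48.7). The tangent condition forces QH to be normal to JH and the tangent condition forces QZ to be normal to ZU, with radius 5.8, so the center Q sits 5.8 in from both sides at Q = (-41.7, 42.9). Then |LQ| = |Q − L| = 59.8.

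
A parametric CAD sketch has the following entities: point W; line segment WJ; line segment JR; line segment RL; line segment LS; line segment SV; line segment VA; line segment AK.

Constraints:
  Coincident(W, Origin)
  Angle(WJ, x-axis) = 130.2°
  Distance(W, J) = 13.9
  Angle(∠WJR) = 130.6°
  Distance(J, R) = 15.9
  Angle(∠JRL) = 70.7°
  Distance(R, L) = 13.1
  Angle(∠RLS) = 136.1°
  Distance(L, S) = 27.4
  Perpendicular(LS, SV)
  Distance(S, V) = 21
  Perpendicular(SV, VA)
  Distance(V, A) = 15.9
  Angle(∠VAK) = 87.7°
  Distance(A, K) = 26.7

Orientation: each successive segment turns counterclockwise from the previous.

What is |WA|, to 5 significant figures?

11.782

W is at the origin; WJ runs at 130.2° with length 13.9, so J = (-8.9719, 10.617). ∠WJR = 130.6° gives JR at 179.60° from the x-axis; with |JR| = 15.9, R = (-24.871, 10.728). ∠JRL = 70.7° gives RL at -71.100° from the x-axis; with |RL| = 13.1, L = (-20.628, -1.6660). ∠RLS = 136.1° gives LS at -27.200° from the x-axis; with |LS| = 27.4, S = (3.7419, -14.190). The perpendicularity gives SV at right angles to LS, so SV runs at 62.800°; with |SV| = 21.0, V = (13.341, 4.4873). SV is perpendicular to VA, so VA runs at 152.80°; with |VA| = 15.9, A = (-0.80081, 11.755). Then |WA| = |A − W| = 11.782.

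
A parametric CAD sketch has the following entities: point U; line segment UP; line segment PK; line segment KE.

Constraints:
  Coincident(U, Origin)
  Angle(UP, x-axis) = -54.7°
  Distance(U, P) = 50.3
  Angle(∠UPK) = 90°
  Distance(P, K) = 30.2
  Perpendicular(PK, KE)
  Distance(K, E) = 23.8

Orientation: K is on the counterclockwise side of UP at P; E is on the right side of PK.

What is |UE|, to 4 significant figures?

80.02

U is at the origin; UP runs at -54.7° with length 50.3, so P = 50.3·(cos -54.7°, sin -54.7°) = (29.07, -41.05). ∠UPK = 90.0°, so PK runs at -54.7° + (180° − 90.0°) = 35.30° from the x-axis; with |PK| = 30.2, K = P + 30.2·(cos 35.30°, sin 35.30°) = (53.71, -23.60). The perpendicularity gives KE at right angles to PK; with |KE| = 23.8 on the right of PK, E = K + 23.8·(0.5779, -0.8161) = (67.47, -43.02). Then |UE| = |E − U| = 80.02.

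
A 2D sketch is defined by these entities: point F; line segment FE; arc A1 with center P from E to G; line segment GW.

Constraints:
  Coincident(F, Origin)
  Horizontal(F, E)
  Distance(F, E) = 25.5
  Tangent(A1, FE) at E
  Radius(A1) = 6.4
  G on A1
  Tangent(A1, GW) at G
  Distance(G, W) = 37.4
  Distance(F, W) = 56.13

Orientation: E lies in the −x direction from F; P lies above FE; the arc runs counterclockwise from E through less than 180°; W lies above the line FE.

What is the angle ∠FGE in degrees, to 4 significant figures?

96.76°

Checks: |PG| = 6.400 ✓; ∠(PG, GW) = 90.00° ✓; |GW| = 37.40 ✓; |FW| = 56.13 ✓.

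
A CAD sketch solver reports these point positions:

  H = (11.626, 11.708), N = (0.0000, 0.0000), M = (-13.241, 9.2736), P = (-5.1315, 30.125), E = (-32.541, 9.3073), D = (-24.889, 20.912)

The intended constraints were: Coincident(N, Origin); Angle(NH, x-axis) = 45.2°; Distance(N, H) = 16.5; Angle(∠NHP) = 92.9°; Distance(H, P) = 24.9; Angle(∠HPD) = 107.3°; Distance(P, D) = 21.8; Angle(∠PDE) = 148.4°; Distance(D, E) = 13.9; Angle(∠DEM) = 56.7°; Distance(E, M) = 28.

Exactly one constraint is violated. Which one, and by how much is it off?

Distance(E, M) = 28 — off by 8.70.

N = (0.00, 0.00) ✓; NH at 45.20° ✓; |NH| = 16.50 ✓; ∠NHP = 92.90° ✓; |HP| = 24.90 ✓; ∠HPD = 107.3° ✓; |PD| = 21.80 ✓; ∠PDE = 148.4° ✓; |DE| = 13.90 ✓; ∠DEM = 56.70° ✓; |EM| = 19.30 ✗.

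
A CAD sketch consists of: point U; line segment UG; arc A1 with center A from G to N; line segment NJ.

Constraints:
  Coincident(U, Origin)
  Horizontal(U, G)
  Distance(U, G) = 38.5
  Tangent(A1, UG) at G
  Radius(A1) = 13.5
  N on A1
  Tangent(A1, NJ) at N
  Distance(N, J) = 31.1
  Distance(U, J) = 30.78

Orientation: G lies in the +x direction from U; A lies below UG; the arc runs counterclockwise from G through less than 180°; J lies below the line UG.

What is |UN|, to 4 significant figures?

28.37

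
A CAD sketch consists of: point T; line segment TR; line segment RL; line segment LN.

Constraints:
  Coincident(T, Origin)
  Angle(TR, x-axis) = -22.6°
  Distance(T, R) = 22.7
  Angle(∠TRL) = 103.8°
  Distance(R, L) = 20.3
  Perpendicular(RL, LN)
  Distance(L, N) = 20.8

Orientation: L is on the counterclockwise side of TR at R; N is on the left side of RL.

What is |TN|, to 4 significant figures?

25.74

T is at the origin; TR runs at -22.6° with length 22.7, so R = 22.7·(cos -22.6°, sin -22.6°) = (20.96, -8.724). ∠TRL = 103.8°, so RL runs at -22.6° + (180° − 103.8°) = 53.60° from the x-axis; with |RL| = 20.3, L = R + 20.3·(cos 53.60°, sin 53.60°) = (33.00, 7.616). The perpendicularity gives LN at right angles to RL; with |LN| = 20.8 on the left of RL, N = L + 20.8·(-0.8049, 0.5934) = (16.26, 19.96). Then |TN| = |N − T| = 25.74.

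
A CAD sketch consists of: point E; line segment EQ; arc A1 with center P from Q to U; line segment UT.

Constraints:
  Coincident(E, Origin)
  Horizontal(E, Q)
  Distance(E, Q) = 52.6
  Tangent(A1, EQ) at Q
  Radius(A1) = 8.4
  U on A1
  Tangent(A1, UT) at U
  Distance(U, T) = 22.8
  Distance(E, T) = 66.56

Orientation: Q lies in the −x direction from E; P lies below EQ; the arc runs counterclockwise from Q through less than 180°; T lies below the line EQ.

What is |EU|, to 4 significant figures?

61.66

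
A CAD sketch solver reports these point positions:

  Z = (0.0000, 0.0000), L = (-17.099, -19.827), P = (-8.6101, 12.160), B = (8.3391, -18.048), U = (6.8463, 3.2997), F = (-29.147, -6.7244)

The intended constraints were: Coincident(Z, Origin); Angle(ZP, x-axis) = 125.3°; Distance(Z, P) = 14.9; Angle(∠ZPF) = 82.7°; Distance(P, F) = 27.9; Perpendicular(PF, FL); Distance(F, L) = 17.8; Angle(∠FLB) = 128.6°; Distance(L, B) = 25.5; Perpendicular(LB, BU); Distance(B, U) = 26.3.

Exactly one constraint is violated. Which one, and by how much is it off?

Distance(B, U) = 26.3 — off by 4.90.

Z = (0.00, 0.00) ✓; ZP at 125.3° ✓; |ZP| = 14.90 ✓; ∠ZPF = 82.70° ✓; |PF| = 27.90 ✓; ∠(PF, FL) = 90.00° ✓; |FL| = 17.80 ✓; ∠FLB = 128.6° ✓; |LB| = 25.50 ✓; ∠(LB, BU) = 90.00° ✓; |BU| = 21.40 ✗.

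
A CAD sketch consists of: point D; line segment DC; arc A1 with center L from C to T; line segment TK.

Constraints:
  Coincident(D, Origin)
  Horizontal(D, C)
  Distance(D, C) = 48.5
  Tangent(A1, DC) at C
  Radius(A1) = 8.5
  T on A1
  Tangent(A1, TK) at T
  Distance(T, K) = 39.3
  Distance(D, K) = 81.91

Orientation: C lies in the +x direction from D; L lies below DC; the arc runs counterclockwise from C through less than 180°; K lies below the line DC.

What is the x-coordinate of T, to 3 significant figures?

42.5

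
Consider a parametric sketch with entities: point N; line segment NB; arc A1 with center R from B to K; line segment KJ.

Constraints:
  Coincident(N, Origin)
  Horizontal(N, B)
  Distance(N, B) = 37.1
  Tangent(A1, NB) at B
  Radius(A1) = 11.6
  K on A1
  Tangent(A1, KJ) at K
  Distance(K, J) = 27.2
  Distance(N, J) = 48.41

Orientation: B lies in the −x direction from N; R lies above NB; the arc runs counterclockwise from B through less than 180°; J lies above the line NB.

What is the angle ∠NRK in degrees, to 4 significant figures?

22.05°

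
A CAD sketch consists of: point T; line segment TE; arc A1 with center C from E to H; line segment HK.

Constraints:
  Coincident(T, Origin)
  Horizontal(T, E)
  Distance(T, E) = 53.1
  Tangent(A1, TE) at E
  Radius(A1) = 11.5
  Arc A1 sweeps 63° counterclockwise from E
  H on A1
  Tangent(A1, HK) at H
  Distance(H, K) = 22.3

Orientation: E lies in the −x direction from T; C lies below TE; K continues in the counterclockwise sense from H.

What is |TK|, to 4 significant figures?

77.99

T is at the origin; TE is horizontal with |TE| = 53.1 and E on the −x side, so E = (-53.10, 0.000). A1 meets TE tangentially, so CE is at right angles to TE, so C = E + (0, -11.5) = (-53.10, -11.50). On A1, E sits at bearing 90° from C; a 63° counterclockwise sweep puts H at bearing 153°, so H = C + 11.5·(cos 153°, sin 153°) = (-63.35, -6.279). Since A1 is tangent to HK there, CH ⟂ HK, so HK runs along (−sin 153°, cos 153°); with |HK| = 22.3, K = (-73.47, -26.15). Then |TK| = |K − T| = 77.99.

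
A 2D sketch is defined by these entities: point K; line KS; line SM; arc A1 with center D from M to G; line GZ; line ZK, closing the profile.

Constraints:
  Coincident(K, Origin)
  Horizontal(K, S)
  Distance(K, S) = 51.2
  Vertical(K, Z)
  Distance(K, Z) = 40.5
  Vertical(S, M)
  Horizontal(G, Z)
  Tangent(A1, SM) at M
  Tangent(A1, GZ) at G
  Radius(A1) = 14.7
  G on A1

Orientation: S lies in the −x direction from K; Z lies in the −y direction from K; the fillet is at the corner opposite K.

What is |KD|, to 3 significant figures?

44.7

K is at the origin; KS is horizontal with |KS| = 51.2 and S on the −x side, so S = (-51.2, 0.00). KZ is vertical with |KZ| = 40.5 and Z on the −y side, so Z = (0.00, -40.5). The virtual corner opposite K is at (-51.2, -40.5). A1 meets SM tangentially, so DM is at right angles to SM and since A1 is tangent to GZ there, DG ⟂ GZ, with radius 14.7, so the center D sits 14.7 in from both sides at D = (-36.5, -25.8). Then |KD| = |D − K| = 44.7.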